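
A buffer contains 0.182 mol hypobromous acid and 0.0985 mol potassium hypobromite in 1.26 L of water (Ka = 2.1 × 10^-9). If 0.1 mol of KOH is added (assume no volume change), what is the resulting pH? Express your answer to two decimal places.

pH = 9.06

After neutralization: n(HOBr) = 0.082 mol, n(OBr-) = 0.199 mol.
pKa = −log(2.1 × 10^-9) = 8.678
Henderson–Hasselbalch with mole ratio 0.199/0.082: pH = 8.678 + (+0.385)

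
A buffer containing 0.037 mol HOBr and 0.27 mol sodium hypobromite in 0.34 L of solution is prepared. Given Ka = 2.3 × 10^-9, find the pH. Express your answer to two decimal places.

pKa = −log(2.3 × 10^-9) = 8.638
pH = pKa + log([A⁻]/[HA]) = 8.638 + log(0.27/0.037)
pH = 8.638 + (+0.863) = 9.50

pH = 9.50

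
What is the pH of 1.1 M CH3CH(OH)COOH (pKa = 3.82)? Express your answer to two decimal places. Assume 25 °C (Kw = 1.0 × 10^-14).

pH = 1.89

CH3CH(OH)COOH ⇌ CH3CH(OH)COO- + H+
Ka = 10^(−3.82) = 1.51 × 10^-4
From the ICE table, Ka = x²/(1.1 − x) = 1.51 × 10^-4.
Assume x ≪ 1.1: x ≈ √(1.51 × 10^-4 × 1.1) = 1.29 × 10^-2 M
pH = −log(1.29 × 10^-2) = 1.89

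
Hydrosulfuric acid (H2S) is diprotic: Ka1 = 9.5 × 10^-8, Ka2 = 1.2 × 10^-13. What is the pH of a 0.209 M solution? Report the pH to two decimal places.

pH = 3.85

Ka1 ≫ Ka2, so treat the first dissociation as the only significant source of H+.
Ka1 = x²/(0.209 − x) = 9.5 × 10^-8
x ≈ √(9.5 × 10^-8 × 0.209) = 1.41 × 10^-4 M
pH = −log(1.41 × 10^-4) = 3.85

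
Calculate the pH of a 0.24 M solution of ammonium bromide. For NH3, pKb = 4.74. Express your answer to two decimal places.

pH = 4.94

NH4+ is the conjugate acid of the weak base NH3.
Kb = 10^(−4.74) = 1.82 × 10^-5
Ka = Kw/Kb = 1.0×10^-14 / 1.82 × 10^-5 = 5.49 × 10^-10
Ka = [H+]²/(0.24 − [H+]) = 5.49 × 10^-10
Since Ka ≪ C₀, [H+] ≈ √(Ka·C₀) = 1.15 × 10^-5 M.
Check: 0.0048% ionized — well under 5%, approximation valid.
pH = −log(1.15 × 10^-5) = 4.94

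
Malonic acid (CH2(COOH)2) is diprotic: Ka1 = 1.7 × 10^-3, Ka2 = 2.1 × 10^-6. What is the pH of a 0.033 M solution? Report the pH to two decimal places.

pH = 2.17

Ka1 ≫ Ka2, so treat the first dissociation as the only significant source of H+.
Ka1 = x²/(0.033 − x) = 1.7 × 10^-3
Solving the quadratic: x = (−Ka1 + √(Ka1² + 4·Ka1·C₀))/2 = 6.69 × 10^-3 M
pH = −log(6.69 × 10^-3) = 2.17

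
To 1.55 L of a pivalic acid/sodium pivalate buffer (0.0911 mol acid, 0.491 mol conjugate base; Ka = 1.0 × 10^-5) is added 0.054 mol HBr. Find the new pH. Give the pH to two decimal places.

pH = 5.48

Added H+ converts (CH3)3CCOO- to (CH3)3CCOOH: (CH3)3CCOOH → 0.145 mol, (CH3)3CCOO- → 0.437 mol.
pKa = −log(1.0 × 10^-5) = 5.000
pH = pKa + log(n_(CH3)3CCOO-/n_(CH3)3CCOOH) = 5.000 + log(0.437/0.145) = 5.000 + (+0.479)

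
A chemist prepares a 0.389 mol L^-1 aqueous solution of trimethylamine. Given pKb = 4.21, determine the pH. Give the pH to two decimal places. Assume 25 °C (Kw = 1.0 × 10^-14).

(CH3)3N + H2O ⇌ (CH3)3NH+ + OH-
Kb = 10^(−4.21) = 6.17 × 10^-5
From the ICE table, Kb = [OH-]²/(0.389 − [OH-]) = 6.17 × 10^-5.
Since Kb ≪ C₀, [OH-] ≈ √(Kb·C₀) = 4.90 × 10^-3 M.
Check: 1.3% ionized — well under 5%, approximation valid.
pOH = −log(4.90 × 10^-3) = 2.31; pH = 14.00 − 2.31 = 11.69

pH = 11.69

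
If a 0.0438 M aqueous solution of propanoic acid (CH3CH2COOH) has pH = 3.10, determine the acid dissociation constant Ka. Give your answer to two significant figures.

[H+] = 10^(-3.10) = 7.94 × 10^-4 M
At equilibrium [HA] = 0.0438 − 7.94 × 10^-4 = 4.30 × 10^-2 M
Ka = [H+][A-]/[HA] = (7.94 × 10^-4)² / 4.30 × 10^-2 = 1.5 × 10^-5

Ka = 1.5 × 10^-5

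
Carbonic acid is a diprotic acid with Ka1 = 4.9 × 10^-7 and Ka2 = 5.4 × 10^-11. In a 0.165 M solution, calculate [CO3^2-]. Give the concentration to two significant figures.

First ionization gives [H+] ≈ [HCO3-] = 2.84 × 10^-4 M.
Second step: Ka2 = [H+][CO3^2-]/[HCO3-] ≈ [CO3^2-] (since [H+] ≈ [HCO3-]).
So [CO3^2-] ≈ Ka2.

5.4 × 10^-11 M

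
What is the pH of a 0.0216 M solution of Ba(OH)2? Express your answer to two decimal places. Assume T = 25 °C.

Ba(OH)2 is a strong base (each formula unit releases 2 OH-); [OH-] = 0.0432 M.
pOH = -log(0.0432) = 1.36
pH = 14.00 - 1.36 = 12.64

pH = 12.64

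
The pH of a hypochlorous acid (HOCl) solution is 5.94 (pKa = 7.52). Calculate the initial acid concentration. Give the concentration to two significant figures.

[H+] = 10^(-5.94) = 1.15 × 10^-6 M = x
Ka = 10^(−7.52) = 3.02 × 10^-8
Ka = x²/(C₀ − x) ⇒ C₀ = x + x²/Ka
C₀ = 1.15 × 10^-6 + (1.15 × 10^-6)²/(3.02 × 10^-8) = 4.49 × 10^-5 M

C₀ = 4.5 × 10^-5 M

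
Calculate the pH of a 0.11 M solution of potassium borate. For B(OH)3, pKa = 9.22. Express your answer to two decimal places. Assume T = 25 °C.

pH = 11.13

B(OH)4- is the conjugate base of the weak acid B(OH)3.
Ka = 10^(−9.22) = 6.03 × 10^-10
Kb = Kw/Ka = 1.0×10^-14 / 6.03 × 10^-10 = 1.66 × 10^-5
From the ICE table, Kb = x²/(0.11 − x) = 1.66 × 10^-5.
Since Kb ≪ C₀, x ≈ √(Kb·C₀) = 1.35 × 10^-3 M.
pOH = −log(1.35 × 10^-3) = 2.87; pH = 14.00 − 2.87 = 11.13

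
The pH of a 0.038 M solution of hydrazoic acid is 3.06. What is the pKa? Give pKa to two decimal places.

[H+] = 10^(-3.06) = 8.71 × 10^-4 M
At equilibrium [HA] = 0.038 − 8.71 × 10^-4 = 3.71 × 10^-2 M
Ka = [H+][A-]/[HA] = (8.71 × 10^-4)² / 3.71 × 10^-2 = 2.04 × 10^-5
pKa = -log(2.04 × 10^-5) = 4.69

pKa = 4.69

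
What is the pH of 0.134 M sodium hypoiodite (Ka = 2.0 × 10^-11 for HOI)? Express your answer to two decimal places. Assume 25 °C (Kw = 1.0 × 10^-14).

pH = 11.90

OI- is the conjugate base of the weak acid HOI.
Kb = Kw/Ka = 1.0×10^-14 / 2.0 × 10^-11 = 5.00 × 10^-4
Kb = [OH-]²/(0.134 − [OH-]) = 5.00 × 10^-4
Here C₀/Kb ≈ 268, so the small-[OH-] approximation fails. Use the quadratic:
[OH-] = (−Kb + √(Kb² + 4·Kb·C₀))/2 = 7.94 × 10^-3 M
pOH = 2.10, so pH = 14.00 − pOH = 11.90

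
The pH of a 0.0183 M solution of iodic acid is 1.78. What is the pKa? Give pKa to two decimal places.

[H+] = 10^(-1.78) = 1.66 × 10^-2 M
At equilibrium [HA] = 0.0183 − 1.66 × 10^-2 = 1.70 × 10^-3 M
Ka = [H+][A-]/[HA] = (1.66 × 10^-2)² / 1.70 × 10^-3 = 1.62 × 10^-1
pKa = -log(1.62 × 10^-1) = 0.79

pKa = 0.79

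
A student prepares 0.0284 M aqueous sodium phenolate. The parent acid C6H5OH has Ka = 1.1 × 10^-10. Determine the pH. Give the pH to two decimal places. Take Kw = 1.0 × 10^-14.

C6H5O- is the conjugate base of the weak acid C6H5OH.
Kb = Kw/Ka = 1.0×10^-14 / 1.1 × 10^-10 = 9.09 × 10^-5
Kb = x²/(0.0284 − x) = 9.09 × 10^-5
x is not negligible relative to C₀; solve x² + 9.09e-05·x − 2.58e-06 = 0.
x = (−Kb + √(Kb² + 4·Kb·C₀))/2 = 1.56 × 10^-3 M
pOH = 2.81, so pH = 14.00 − pOH = 11.19

pH = 11.19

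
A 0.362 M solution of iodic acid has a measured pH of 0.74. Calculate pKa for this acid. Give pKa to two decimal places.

pKa = 0.74

[H+] = 10^(-0.74) = 1.82 × 10^-1 M
At equilibrium [HA] = 0.362 − 1.82 × 10^-1 = 1.80 × 10^-1 M
Ka = [H+][A-]/[HA] = (1.82 × 10^-1)² / 1.80 × 10^-1 = 1.84 × 10^-1
pKa = -log(1.84 × 10^-1) = 0.74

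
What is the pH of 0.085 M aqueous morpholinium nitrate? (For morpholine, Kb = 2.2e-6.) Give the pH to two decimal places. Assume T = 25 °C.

C4H8ONH2+ is the conjugate acid of the weak base C4H8ONH.
Ka = Kw/Kb = 1.0×10^-14 / 2.2 × 10^-6 = 4.55 × 10^-9
Ka = x²/(0.085 − x) = 4.55 × 10^-9
Assume x ≪ 0.085: x ≈ √(4.55 × 10^-9 × 0.085) = 1.97 × 10^-5 M
(x/C₀ = 0.023% < 5%, so the approximation holds.)
pH = −log[H+] = −log(1.97 × 10^-5) = 4.71

pH = 4.71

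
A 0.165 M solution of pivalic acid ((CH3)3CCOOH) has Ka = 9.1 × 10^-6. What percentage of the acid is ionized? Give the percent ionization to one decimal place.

0.7%

(CH3)3CCOOH ⇌ (CH3)3CCOO- + H+; let x = [H+] at equilibrium.
x ≈ √(Ka·C₀) = √(9.1 × 10^-6 × 0.165) = 1.23 × 10^-3 M
% ionization = x/C₀ × 100% = 1.23 × 10^-3/0.165 × 100% = 0.7%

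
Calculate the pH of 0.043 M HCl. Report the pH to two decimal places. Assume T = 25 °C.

pH = 1.37

HCl is a strong acid and dissociates completely, so [H+] = 0.043 M.
pH = -log(0.043) = 1.37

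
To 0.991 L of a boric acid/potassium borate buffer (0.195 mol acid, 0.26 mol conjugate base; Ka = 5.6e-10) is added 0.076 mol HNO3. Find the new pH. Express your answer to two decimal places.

pH = 9.08

Added H+ converts B(OH)4- to B(OH)3: B(OH)3 → 0.271 mol, B(OH)4- → 0.184 mol.
pKa = −log(5.6 × 10^-10) = 9.252
pH = pKa + log([A⁻]/[HA]) = 9.252 + log(0.184/0.271) = 9.252 -0.168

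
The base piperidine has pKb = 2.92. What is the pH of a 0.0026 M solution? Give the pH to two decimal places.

C5H10NH + H2O ⇌ C5H10NH2+ + OH-
Kb = 10^(−2.92) = 1.20 × 10^-3
Kb = [OH-]²/(0.0026 − [OH-]) = 1.20 × 10^-3
Here C₀/Kb ≈ 2.17, so the small-[OH-] approximation fails. Use the quadratic:
[OH-] = (−Kb + √(Kb² + 4·Kb·C₀))/2 = 1.27 × 10^-3 M
pOH = 2.90, so pH = 14.00 − pOH = 11.10

pH = 11.10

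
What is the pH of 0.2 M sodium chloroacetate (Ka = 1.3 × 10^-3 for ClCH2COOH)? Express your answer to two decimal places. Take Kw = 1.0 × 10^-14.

pH = 8.09

ClCH2COO- is the conjugate base of the weak acid ClCH2COOH.
Kb = Kw/Ka = 1.0×10^-14 / 1.3 × 10^-3 = 7.69 × 10^-12
From the ICE table, Kb = x²/(0.2 − x) = 7.69 × 10^-12.
Since Kb ≪ C₀, x ≈ √(Kb·C₀) = 1.24 × 10^-6 M.
(x/C₀ = 0.00062% < 5%, so the approximation holds.)
pOH = −log(1.24 × 10^-6) = 5.91; pH = 14.00 − 5.91 = 8.09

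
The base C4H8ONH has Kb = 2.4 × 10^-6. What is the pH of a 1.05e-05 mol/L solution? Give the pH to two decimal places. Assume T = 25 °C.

pH = 8.60

C4H8ONH + H2O ⇌ C4H8ONH2+ + OH-
Let x = [OH-] at equilibrium. Kb = x²/(1.05e-05 − x).
The 5% rule fails; solving x² + Kb·x − Kb·C₀ = 0 exactly:
x = [−2.4e-06 + √(2.4e-06² + 1.01e-10)]/2 = 3.96 × 10^-6 M
pOH = −log(3.96 × 10^-6) = 5.40; pH = 14.00 − 5.40 = 8.60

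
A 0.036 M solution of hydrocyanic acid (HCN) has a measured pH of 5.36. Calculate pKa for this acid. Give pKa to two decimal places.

pKa = 9.28

[H+] = 10^(-5.36) = 4.37 × 10^-6 M
At equilibrium [HA] = 0.036 − 4.37 × 10^-6 = 3.60 × 10^-2 M
Ka = [H+][A-]/[HA] = (4.37 × 10^-6)² / 3.60 × 10^-2 = 5.30 × 10^-10
pKa = -log(5.30 × 10^-10) = 9.28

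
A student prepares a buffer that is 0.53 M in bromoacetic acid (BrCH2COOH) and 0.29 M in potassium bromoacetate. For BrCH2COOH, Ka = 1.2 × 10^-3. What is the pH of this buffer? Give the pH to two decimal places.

pH = 2.66

pKa = −log(1.2 × 10^-3) = 2.921
Using pH = pKa + log([base]/[acid]) with [base]/[acid] = 0.29/0.53:
pH = 2.921 + (-0.262) = 2.66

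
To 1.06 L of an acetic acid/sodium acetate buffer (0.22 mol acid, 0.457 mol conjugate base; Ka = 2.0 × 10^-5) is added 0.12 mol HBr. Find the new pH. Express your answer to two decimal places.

pH = 4.70

After neutralization: n(CH3COOH) = 0.34 mol, n(CH3COO-) = 0.337 mol.
pKa = −log(2.0 × 10^-5) = 4.699
pH = pKa + log([A⁻]/[HA]) = 4.699 + log(0.337/0.34) = 4.699 -0.004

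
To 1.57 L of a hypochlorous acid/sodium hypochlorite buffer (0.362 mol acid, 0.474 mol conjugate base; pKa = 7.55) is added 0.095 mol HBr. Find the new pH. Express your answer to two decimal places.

pH = 7.47

Added H+ converts OCl- to HOCl: HOCl → 0.457 mol, OCl- → 0.379 mol.
pH = pKa + log([A⁻]/[HA]) = 7.55 + log(0.379/0.457) = 7.55 -0.081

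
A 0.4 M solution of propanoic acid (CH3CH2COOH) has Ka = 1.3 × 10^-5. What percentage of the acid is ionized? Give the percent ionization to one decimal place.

CH3CH2COOH ⇌ CH3CH2COO- + H+; let x = [H+] at equilibrium.
x ≈ √(Ka·C₀) = √(1.3 × 10^-5 × 0.4) = 2.28 × 10^-3 M
Fraction ionized = 2.28 × 10^-3 / 0.4 = 0.0057 → 0.6%

0.6%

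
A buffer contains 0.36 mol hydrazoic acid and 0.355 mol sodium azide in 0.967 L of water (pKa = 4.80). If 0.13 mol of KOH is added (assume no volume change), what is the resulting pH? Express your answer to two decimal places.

pH = 5.12

OH- converts HN3 to N3-: HN3 → 0.23 mol, N3- → 0.485 mol.
pH = pKa + log([A⁻]/[HA]) = 4.80 + log(0.485/0.23) = 4.80 +0.324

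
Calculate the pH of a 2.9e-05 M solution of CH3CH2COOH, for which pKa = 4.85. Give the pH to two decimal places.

CH3CH2COOH ⇌ CH3CH2COO- + H+
Ka = 10^(−4.85) = 1.41 × 10^-5
From the ICE table, Ka = [H+]²/(2.9e-05 − [H+]) = 1.41 × 10^-5.
[H+] is not negligible relative to C₀; solve [H+]² + 1.41e-05·[H+] − 4.09e-10 = 0.
[H+] = [−1.41e-05 + √(1.41e-05² + 1.64e-09)]/2 = 1.44 × 10^-5 M
pH = −log[H+] = −log(1.44 × 10^-5) = 4.84

pH = 4.84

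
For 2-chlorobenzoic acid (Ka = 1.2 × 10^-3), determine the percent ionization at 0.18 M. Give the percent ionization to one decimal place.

7.8%

ClC6H4COOH ⇌ ClC6H4COO- + H+; let x = [H+] at equilibrium.
Ka = x²/(C₀ − x); solving the quadratic gives x = 1.41 × 10^-2 M.
Fraction ionized = 1.41 × 10^-2 / 0.18 = 0.0783 → 7.8%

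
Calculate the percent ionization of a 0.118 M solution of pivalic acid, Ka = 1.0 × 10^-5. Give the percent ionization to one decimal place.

0.9%

(CH3)3CCOOH ⇌ (CH3)3CCOO- + H+; let x = [H+] at equilibrium.
x ≈ √(Ka·C₀) = √(1.0 × 10^-5 × 0.118) = 1.09 × 10^-3 M
Fraction ionized = 1.09 × 10^-3 / 0.118 = 0.0092 → 0.9%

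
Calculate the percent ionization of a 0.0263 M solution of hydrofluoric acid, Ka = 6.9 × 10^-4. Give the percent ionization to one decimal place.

14.9%

HF ⇌ F- + H+; let x = [H+] at equilibrium.
Solve x² + 0.00069x − 1.81e-05 = 0 → x = 3.93 × 10^-3 M
Fraction ionized = 3.93 × 10^-3 / 0.0263 = 0.1494 → 14.9%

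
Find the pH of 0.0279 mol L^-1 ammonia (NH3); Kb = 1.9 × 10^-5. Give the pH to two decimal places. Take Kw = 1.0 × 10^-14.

NH3 + H2O ⇌ NH4+ + OH-
Kb = [OH-]²/(0.0279 − [OH-]) = 1.9 × 10^-5
Assume [OH-] ≪ 0.0279: [OH-] ≈ √(1.9 × 10^-5 × 0.0279) = 7.28 × 10^-4 M
Check: 2.6% ionized — well under 5%, approximation valid.
pOH = −log(7.28 × 10^-4) = 3.14; pH = 14.00 − 3.14 = 10.86

pH = 10.86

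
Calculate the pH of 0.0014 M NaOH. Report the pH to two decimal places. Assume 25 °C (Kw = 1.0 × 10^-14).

pH = 11.15

NaOH is a strong base; [OH-] = 0.0014 M.
pOH = -log(0.0014) = 2.85
pH = 14.00 - 2.85 = 11.15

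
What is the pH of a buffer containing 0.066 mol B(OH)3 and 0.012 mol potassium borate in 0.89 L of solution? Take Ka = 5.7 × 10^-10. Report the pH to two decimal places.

pKa = −log(5.7 × 10^-10) = 9.244
Henderson–Hasselbalch: pH = pKa + log([B(OH)4-]/[B(OH)3]) = 9.244 + log(0.012/0.066)
pH = 9.244 + (-0.740) = 8.50

pH = 8.50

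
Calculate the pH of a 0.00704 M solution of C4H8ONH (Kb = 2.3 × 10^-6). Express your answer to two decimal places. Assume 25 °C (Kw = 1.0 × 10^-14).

C4H8ONH + H2O ⇌ C4H8ONH2+ + OH-
From the ICE table, Kb = [OH-]²/(0.00704 − [OH-]) = 2.3 × 10^-6.
Assume [OH-] ≪ 0.00704: [OH-] ≈ √(2.3 × 10^-6 × 0.00704) = 1.27 × 10^-4 M
([OH-]/C₀ = 1.8% < 5%, so the approximation holds.)
pOH = 3.90, so pH = 14.00 − pOH = 10.10

pH = 10.10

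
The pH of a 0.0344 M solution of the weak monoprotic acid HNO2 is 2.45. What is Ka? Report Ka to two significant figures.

[H+] = 10^(-2.45) = 3.55 × 10^-3 M
At equilibrium [HA] = 0.0344 − 3.55 × 10^-3 = 3.08 × 10^-2 M
Ka = [H+][A-]/[HA] = (3.55 × 10^-3)² / 3.08 × 10^-2 = 4.1 × 10^-4

Ka = 4.1 × 10^-4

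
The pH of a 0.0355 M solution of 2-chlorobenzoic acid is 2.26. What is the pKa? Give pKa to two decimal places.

[H+] = 10^(-2.26) = 5.50 × 10^-3 M
At equilibrium [HA] = 0.0355 − 5.50 × 10^-3 = 3.00 × 10^-2 M
Ka = [H+][A-]/[HA] = (5.50 × 10^-3)² / 3.00 × 10^-2 = 1.01 × 10^-3
pKa = -log(1.01 × 10^-3) = 3.00

pKa = 3.00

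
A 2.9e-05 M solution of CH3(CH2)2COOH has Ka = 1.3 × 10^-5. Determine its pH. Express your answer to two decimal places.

CH3(CH2)2COOH ⇌ CH3(CH2)2COO- + H+
From the ICE table, Ka = [H+]²/(2.9e-05 − [H+]) = 1.3 × 10^-5.
[H+] is not negligible relative to C₀; solve [H+]² + 1.3e-05·[H+] − 3.77e-10 = 0.
[H+] = [−1.3e-05 + √(1.3e-05² + 1.51e-09)]/2 = 1.40 × 10^-5 M
pH = −log(1.40 × 10^-5) = 4.85

pH = 4.85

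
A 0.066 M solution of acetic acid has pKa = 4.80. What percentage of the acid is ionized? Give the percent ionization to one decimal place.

1.5%

CH3COOH ⇌ CH3COO- + H+; let x = [H+] at equilibrium.
Ka = 10^(−4.80) = 1.58 × 10^-5
x ≈ √(Ka·C₀) = √(1.58 × 10^-5 × 0.066) = 1.02 × 10^-3 M
% ionization = x/C₀ × 100% = 1.02 × 10^-3/0.066 × 100% = 1.5%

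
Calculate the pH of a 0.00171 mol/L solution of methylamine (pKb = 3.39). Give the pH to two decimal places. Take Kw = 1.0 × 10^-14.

pH = 10.82

CH3NH2 + H2O ⇌ CH3NH3+ + OH-
Kb = 10^(−3.39) = 4.07 × 10^-4
From the ICE table, Kb = x²/(0.00171 − x) = 4.07 × 10^-4.
x is not negligible relative to C₀; solve x² + 0.000407·x − 6.96e-07 = 0.
x = [−0.000407 + √(0.000407² + 2.78e-06)]/2 = 6.55 × 10^-4 M
pOH = 3.18, so pH = 14.00 − pOH = 10.82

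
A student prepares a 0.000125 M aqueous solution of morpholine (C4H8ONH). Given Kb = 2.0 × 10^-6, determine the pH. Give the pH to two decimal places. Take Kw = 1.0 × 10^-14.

pH = 9.17

C4H8ONH + H2O ⇌ C4H8ONH2+ + OH-
From the ICE table, Kb = [OH-]²/(0.000125 − [OH-]) = 2.0 × 10^-6.
The 5% rule fails; solving [OH-]² + Kb·[OH-] − Kb·C₀ = 0 exactly:
[OH-] = [−2e-06 + √(2e-06² + 1e-09)]/2 = 1.48 × 10^-5 M
pOH = 4.83, so pH = 14.00 − pOH = 9.17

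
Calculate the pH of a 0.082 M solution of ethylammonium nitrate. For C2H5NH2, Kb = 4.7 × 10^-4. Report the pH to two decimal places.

pH = 5.88

C2H5NH3+ is the conjugate acid of the weak base C2H5NH2.
Ka = Kw/Kb = 1.0×10^-14 / 4.7 × 10^-4 = 2.13 × 10^-11
Ka = x²/(0.082 − x) = 2.13 × 10^-11
Assume x ≪ 0.082: x ≈ √(2.13 × 10^-11 × 0.082) = 1.32 × 10^-6 M
(x/C₀ = 0.0016% < 5%, so the approximation holds.)
pH = −log(1.32 × 10^-6) = 5.88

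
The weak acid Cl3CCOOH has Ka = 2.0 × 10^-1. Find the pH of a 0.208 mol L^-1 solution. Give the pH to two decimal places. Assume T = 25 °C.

Cl3CCOOH ⇌ Cl3CCOO- + H+
Ka = [H+]²/(0.208 − [H+]) = 2.0 × 10^-1
[H+] is not negligible relative to C₀; solve [H+]² + 0.2·[H+] − 0.0416 = 0.
[H+] = [−0.2 + √(0.2² + 0.166)]/2 = 1.27 × 10^-1 M
pH = −log[H+] = −log(1.27 × 10^-1) = 0.90

pH = 0.90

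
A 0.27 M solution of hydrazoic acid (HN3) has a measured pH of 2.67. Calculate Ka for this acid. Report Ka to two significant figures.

Ka = 1.7 × 10^-5

[H+] = 10^(-2.67) = 2.14 × 10^-3 M
At equilibrium [HA] = 0.27 − 2.14 × 10^-3 = 2.68 × 10^-1 M
Ka = [H+][A-]/[HA] = (2.14 × 10^-3)² / 2.68 × 10^-1 = 1.7 × 10^-5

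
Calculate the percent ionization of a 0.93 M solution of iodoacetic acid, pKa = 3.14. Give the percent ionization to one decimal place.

2.8%

ICH2COOH ⇌ ICH2COO- + H+; let x = [H+] at equilibrium.
Ka = 10^(−3.14) = 7.24 × 10^-4
x ≈ √(Ka·C₀) = √(7.24 × 10^-4 × 0.93) = 2.59 × 10^-2 M
Fraction ionized = 2.59 × 10^-2 / 0.93 = 0.0278 → 2.8%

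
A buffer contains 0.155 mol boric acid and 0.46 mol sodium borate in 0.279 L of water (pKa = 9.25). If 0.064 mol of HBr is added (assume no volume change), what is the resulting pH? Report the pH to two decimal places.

pH = 9.51

After neutralization: n(B(OH)3) = 0.219 mol, n(B(OH)4-) = 0.396 mol.
pH = pKa + log(n_B(OH)4-/n_B(OH)3) = 9.25 + log(0.396/0.219) = 9.25 + (+0.257)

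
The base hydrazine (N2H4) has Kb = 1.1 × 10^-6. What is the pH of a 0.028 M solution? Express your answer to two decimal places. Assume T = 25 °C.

N2H4 + H2O ⇌ N2H5+ + OH-
Kb = x²/(0.028 − x) = 1.1 × 10^-6
Since Kb ≪ C₀, x ≈ √(Kb·C₀) = 1.75 × 10^-4 M.
pOH = −log(1.75 × 10^-4) = 3.76; pH = 14.00 − 3.76 = 10.24

pH = 10.24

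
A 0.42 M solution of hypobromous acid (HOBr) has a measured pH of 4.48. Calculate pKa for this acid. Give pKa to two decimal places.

pKa = 8.58

[H+] = 10^(-4.48) = 3.31 × 10^-5 M
At equilibrium [HA] = 0.42 − 3.31 × 10^-5 = 4.20 × 10^-1 M
Ka = [H+][A-]/[HA] = (3.31 × 10^-5)² / 4.20 × 10^-1 = 2.61 × 10^-9
pKa = -log(2.61 × 10^-9) = 8.58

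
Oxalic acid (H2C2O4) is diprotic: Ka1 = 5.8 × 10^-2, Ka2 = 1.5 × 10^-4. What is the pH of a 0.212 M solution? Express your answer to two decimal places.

Ka1 ≫ Ka2, so treat the first dissociation as the only significant source of H+.
Ka1 = x²/(0.212 − x) = 5.8 × 10^-2
Solving the quadratic: x = (−Ka1 + √(Ka1² + 4·Ka1·C₀))/2 = 8.56 × 10^-2 M
pH = −log(8.56 × 10^-2) = 1.07

pH = 1.07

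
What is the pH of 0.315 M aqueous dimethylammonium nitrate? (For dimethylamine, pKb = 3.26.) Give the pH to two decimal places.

pH = 5.62

(CH3)2NH2+ is the conjugate acid of the weak base (CH3)2NH.
Kb = 10^(−3.26) = 5.50 × 10^-4
Ka = Kw/Kb = 1.0×10^-14 / 5.50 × 10^-4 = 1.82 × 10^-11
Ka = [H+]²/(0.315 − [H+]) = 1.82 × 10^-11
Assume [H+] ≪ 0.315: [H+] ≈ √(1.82 × 10^-11 × 0.315) = 2.39 × 10^-6 M
Check: 0.00076% ionized — well under 5%, approximation valid.
pH = −log[H+] = −log(2.39 × 10^-6) = 5.62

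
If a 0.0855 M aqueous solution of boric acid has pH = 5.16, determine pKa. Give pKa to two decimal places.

pKa = 9.25

[H+] = 10^(-5.16) = 6.92 × 10^-6 M
At equilibrium [HA] = 0.0855 − 6.92 × 10^-6 = 8.55 × 10^-2 M
Ka = [H+][A-]/[HA] = (6.92 × 10^-6)² / 8.55 × 10^-2 = 5.60 × 10^-10
pKa = -log(5.60 × 10^-10) = 9.25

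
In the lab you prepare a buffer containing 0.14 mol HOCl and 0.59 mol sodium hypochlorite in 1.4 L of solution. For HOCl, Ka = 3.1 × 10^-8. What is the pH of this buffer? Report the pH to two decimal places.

pKa = −log(3.1 × 10^-8) = 7.509
pH = pKa + log([A⁻]/[HA]) = 7.509 + log(0.59/0.14)
pH = 7.509 + (+0.625) = 8.13

pH = 8.13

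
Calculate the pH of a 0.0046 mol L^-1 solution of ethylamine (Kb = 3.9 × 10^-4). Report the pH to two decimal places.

pH = 11.06

C2H5NH2 + H2O ⇌ C2H5NH3+ + OH-
Kb = [OH-]²/(0.0046 − [OH-]) = 3.9 × 10^-4
[OH-] is not negligible relative to C₀; solve [OH-]² + 0.00039·[OH-] − 1.79e-06 = 0.
[OH-] = (−Kb + √(Kb² + 4·Kb·C₀))/2 = 1.16 × 10^-3 M
pOH = −log(1.16 × 10^-3) = 2.94; pH = 14.00 − 2.94 = 11.06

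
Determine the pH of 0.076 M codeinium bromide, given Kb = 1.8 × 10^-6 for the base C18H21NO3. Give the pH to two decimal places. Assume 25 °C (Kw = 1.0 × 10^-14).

pH = 4.69

C18H22NO3+ is the conjugate acid of the weak base C18H21NO3.
Ka = Kw/Kb = 1.0×10^-14 / 1.8 × 10^-6 = 5.56 × 10^-9
From the ICE table, Ka = x²/(0.076 − x) = 5.56 × 10^-9.
Neglecting x in the denominator: x = √(5.56 × 10^-9 × 0.076) = 2.06 × 10^-5 M
Check: 0.027% ionized — well under 5%, approximation valid.
pH = −log(2.06 × 10^-5) = 4.69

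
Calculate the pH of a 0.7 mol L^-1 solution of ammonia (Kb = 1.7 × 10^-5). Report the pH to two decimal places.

pH = 11.54

NH3 + H2O ⇌ NH4+ + OH-
From the ICE table, Kb = [OH-]²/(0.7 − [OH-]) = 1.7 × 10^-5.
Neglecting [OH-] in the denominator: [OH-] = √(1.7 × 10^-5 × 0.7) = 3.45 × 10^-3 M
pOH = −log(3.45 × 10^-3) = 2.46; pH = 14.00 − 2.46 = 11.54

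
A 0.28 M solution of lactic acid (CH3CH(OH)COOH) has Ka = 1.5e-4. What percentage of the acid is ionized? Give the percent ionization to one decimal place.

2.3%

CH3CH(OH)COOH ⇌ CH3CH(OH)COO- + H+; let x = [H+] at equilibrium.
x ≈ √(Ka·C₀) = √(1.5 × 10^-4 × 0.28) = 6.48 × 10^-3 M
% ionization = x/C₀ × 100% = 6.48 × 10^-3/0.28 × 100% = 2.3%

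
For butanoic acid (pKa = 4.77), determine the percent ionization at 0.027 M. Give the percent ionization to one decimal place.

2.5%

CH3(CH2)2COOH ⇌ CH3(CH2)2COO- + H+; let x = [H+] at equilibrium.
Ka = 10^(−4.77) = 1.70 × 10^-5
x ≈ √(Ka·C₀) = √(1.70 × 10^-5 × 0.027) = 6.77 × 10^-4 M
Fraction ionized = 6.77 × 10^-4 / 0.027 = 0.0251 → 2.5%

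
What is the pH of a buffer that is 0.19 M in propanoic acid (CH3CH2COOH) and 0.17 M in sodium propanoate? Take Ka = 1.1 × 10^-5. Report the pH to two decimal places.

pKa = −log(1.1 × 10^-5) = 4.959
Henderson–Hasselbalch: pH = pKa + log([CH3CH2COO-]/[CH3CH2COOH]) = 4.959 + log(0.17/0.19)
pH = 4.959 + (-0.048) = 4.91

pH = 4.91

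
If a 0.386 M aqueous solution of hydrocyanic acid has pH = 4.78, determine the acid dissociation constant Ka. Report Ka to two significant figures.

[H+] = 10^(-4.78) = 1.66 × 10^-5 M
At equilibrium [HA] = 0.386 − 1.66 × 10^-5 = 3.86 × 10^-1 M
Ka = [H+][A-]/[HA] = (1.66 × 10^-5)² / 3.86 × 10^-1 = 7.1 × 10^-10

Ka = 7.1 × 10^-10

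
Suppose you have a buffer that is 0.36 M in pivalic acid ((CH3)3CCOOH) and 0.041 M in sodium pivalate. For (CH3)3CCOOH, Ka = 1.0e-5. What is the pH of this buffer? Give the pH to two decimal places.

pH = 4.06

pKa = −log(1.0 × 10^-5) = 5.000
Using pH = pKa + log([base]/[acid]) with [base]/[acid] = 0.041/0.36:
pH = 5.000 + (-0.944) = 4.06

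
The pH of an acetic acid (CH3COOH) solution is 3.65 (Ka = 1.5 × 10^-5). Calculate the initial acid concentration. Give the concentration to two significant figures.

[H+] = 10^(-3.65) = 2.24 × 10^-4 M = x
Ka = x²/(C₀ − x) ⇒ C₀ = x + x²/Ka
C₀ = 2.24 × 10^-4 + (2.24 × 10^-4)²/(1.5 × 10^-5) = 3.57 × 10^-3 M

C₀ = 3.6 × 10^-3 M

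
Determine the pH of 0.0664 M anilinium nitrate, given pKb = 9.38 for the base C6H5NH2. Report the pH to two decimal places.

C6H5NH3+ is the conjugate acid of the weak base C6H5NH2.
Kb = 10^(−9.38) = 4.17 × 10^-10
Ka = Kw/Kb = 1.0×10^-14 / 4.17 × 10^-10 = 2.40 × 10^-5
From the ICE table, Ka = [H+]²/(0.0664 − [H+]) = 2.40 × 10^-5.
Since Ka ≪ C₀, [H+] ≈ √(Ka·C₀) = 1.26 × 10^-3 M.
pH = −log(1.26 × 10^-3) = 2.90

pH = 2.90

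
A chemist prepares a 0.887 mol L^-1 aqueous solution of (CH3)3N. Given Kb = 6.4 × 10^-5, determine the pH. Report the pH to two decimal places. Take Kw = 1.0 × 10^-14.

pH = 11.88

(CH3)3N + H2O ⇌ (CH3)3NH+ + OH-
Let x = [OH-] at equilibrium. Kb = x²/(0.887 − x).
Assume x ≪ 0.887: x ≈ √(6.4 × 10^-5 × 0.887) = 7.53 × 10^-3 M
Check: 0.85% ionized — well under 5%, approximation valid.
pOH = −log(7.53 × 10^-3) = 2.12; pH = 14.00 − 2.12 = 11.88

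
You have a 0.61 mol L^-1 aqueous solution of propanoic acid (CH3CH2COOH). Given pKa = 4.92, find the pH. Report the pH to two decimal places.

CH3CH2COOH ⇌ CH3CH2COO- + H+
Ka = 10^(−4.92) = 1.20 × 10^-5
Ka = [H+]²/(0.61 − [H+]) = 1.20 × 10^-5
Assume [H+] ≪ 0.61: [H+] ≈ √(1.20 × 10^-5 × 0.61) = 2.71 × 10^-3 M
pH = −log(2.71 × 10^-3) = 2.57

pH = 2.57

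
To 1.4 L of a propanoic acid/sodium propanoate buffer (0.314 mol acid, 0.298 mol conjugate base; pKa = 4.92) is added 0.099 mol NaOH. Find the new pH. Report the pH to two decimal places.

pH = 5.19

OH- converts CH3CH2COOH to CH3CH2COO-: CH3CH2COOH → 0.215 mol, CH3CH2COO- → 0.397 mol.
pH = pKa + log([A⁻]/[HA]) = 4.92 + log(0.397/0.215) = 4.92 +0.266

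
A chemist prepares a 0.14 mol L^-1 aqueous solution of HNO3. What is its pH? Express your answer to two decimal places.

HNO3 is a strong acid and dissociates completely, so [H+] = 0.14 M.
pH = -log(0.14) = 0.85

pH = 0.85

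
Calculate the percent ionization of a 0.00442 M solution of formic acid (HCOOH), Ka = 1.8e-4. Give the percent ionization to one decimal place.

18.2%

HCOOH ⇌ HCOO- + H+; let x = [H+] at equilibrium.
Solve x² + 0.00018x − 7.96e-07 = 0 → x = 8.06 × 10^-4 M
% ionization = x/C₀ × 100% = 8.06 × 10^-4/0.00442 × 100% = 18.2%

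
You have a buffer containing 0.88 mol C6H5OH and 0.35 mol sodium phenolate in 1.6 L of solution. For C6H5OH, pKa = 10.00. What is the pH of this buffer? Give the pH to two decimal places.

pH = 9.60

Using pH = pKa + log([base]/[acid]) with [base]/[acid] = 0.35/0.88:
pH = 10.00 + (-0.400) = 9.60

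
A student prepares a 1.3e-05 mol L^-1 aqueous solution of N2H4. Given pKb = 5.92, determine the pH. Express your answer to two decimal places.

pH = 8.53

N2H4 + H2O ⇌ N2H5+ + OH-
Kb = 10^(−5.92) = 1.20 × 10^-6
Kb = [OH-]²/(1.3e-05 − [OH-]) = 1.20 × 10^-6
Here C₀/Kb ≈ 10.8, so the small-[OH-] approximation fails. Use the quadratic:
[OH-] = (−Kb + √(Kb² + 4·Kb·C₀))/2 = 3.39 × 10^-6 M
pOH = −log(3.39 × 10^-6) = 5.47; pH = 14.00 − 5.47 = 8.53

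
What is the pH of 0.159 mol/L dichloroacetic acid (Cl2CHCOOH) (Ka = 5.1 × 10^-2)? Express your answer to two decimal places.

pH = 1.17

Cl2CHCOOH ⇌ Cl2CHCOO- + H+
Let x = [H+] at equilibrium. Ka = x²/(0.159 − x).
Here C₀/Ka ≈ 3.12, so the small-x approximation fails. Use the quadratic:
x = (−Ka + √(Ka² + 4·Ka·C₀))/2 = 6.81 × 10^-2 M
pH = −log[H+] = −log(6.81 × 10^-2) = 1.17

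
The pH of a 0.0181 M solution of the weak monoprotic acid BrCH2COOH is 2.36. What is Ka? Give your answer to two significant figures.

Ka = 1.4 × 10^-3

[H+] = 10^(-2.36) = 4.37 × 10^-3 M
At equilibrium [HA] = 0.0181 − 4.37 × 10^-3 = 1.37 × 10^-2 M
Ka = [H+][A-]/[HA] = (4.37 × 10^-3)² / 1.37 × 10^-2 = 1.4 × 10^-3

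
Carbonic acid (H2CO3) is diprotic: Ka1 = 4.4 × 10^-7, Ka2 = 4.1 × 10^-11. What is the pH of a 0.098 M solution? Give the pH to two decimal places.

pH = 3.68

Since Ka1 ≫ Ka2, the first ionization dominates [H+].
Ka1 = x²/(0.098 − x) = 4.4 × 10^-7
x ≈ √(4.4 × 10^-7 × 0.098) = 2.08 × 10^-4 M
pH = −log(2.08 × 10^-4) = 3.68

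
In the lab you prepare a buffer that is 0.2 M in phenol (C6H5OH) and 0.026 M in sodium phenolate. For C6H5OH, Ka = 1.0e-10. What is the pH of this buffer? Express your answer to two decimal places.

pH = 9.11

pKa = −log(1.0 × 10^-10) = 10.000
Using pH = pKa + log([base]/[acid]) with [base]/[acid] = 0.026/0.2:
pH = 10.000 + (-0.886) = 9.11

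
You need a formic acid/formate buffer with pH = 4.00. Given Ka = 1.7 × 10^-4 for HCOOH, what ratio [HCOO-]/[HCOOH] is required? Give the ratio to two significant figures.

ratio = 1.7

pKa = -log(1.7 × 10^-4) = 3.770
pH = pKa + log(r) ⇒ log(r) = 4.00 − 3.770 = +0.230
r = [HCOO-]/[HCOOH] = 10^(+0.230) = 1.7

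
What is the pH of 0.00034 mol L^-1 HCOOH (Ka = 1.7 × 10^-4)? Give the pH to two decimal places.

pH = 3.77

HCOOH ⇌ HCOO- + H+
Ka = [H+]²/(0.00034 − [H+]) = 1.7 × 10^-4
[H+] is not negligible relative to C₀; solve [H+]² + 0.00017·[H+] − 5.78e-08 = 0.
[H+] = (−Ka + √(Ka² + 4·Ka·C₀))/2 = 1.70 × 10^-4 M
pH = −log(1.70 × 10^-4) = 3.77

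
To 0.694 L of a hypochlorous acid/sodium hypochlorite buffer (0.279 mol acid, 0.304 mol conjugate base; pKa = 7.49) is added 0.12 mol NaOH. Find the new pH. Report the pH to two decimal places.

pH = 7.92

After neutralization: n(HOCl) = 0.159 mol, n(OCl-) = 0.424 mol.
pH = pKa + log([A⁻]/[HA]) = 7.49 + log(0.424/0.159) = 7.49 +0.426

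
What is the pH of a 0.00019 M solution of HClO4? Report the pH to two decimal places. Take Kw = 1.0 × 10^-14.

pH = 3.72

HClO4 is a strong acid and dissociates completely, so [H+] = 0.00019 M.
pH = -log(0.00019) = 3.72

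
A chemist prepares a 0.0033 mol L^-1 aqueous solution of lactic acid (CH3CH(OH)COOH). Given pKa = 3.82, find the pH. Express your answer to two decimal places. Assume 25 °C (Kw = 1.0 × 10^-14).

CH3CH(OH)COOH ⇌ CH3CH(OH)COO- + H+
Ka = 10^(−3.82) = 1.51 × 10^-4
Ka = [H+]²/(0.0033 − [H+]) = 1.51 × 10^-4
Here C₀/Ka ≈ 21.9, so the small-[H+] approximation fails. Use the quadratic:
[H+] = [−0.000151 + √(0.000151² + 1.99e-06)]/2 = 6.34 × 10^-4 M
pH = −log(6.34 × 10^-4) = 3.20

pH = 3.20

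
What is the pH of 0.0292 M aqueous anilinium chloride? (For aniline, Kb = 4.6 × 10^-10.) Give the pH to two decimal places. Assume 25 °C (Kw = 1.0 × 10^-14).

pH = 3.10

C6H5NH3+ is the conjugate acid of the weak base C6H5NH2.
Ka = Kw/Kb = 1.0×10^-14 / 4.6 × 10^-10 = 2.17 × 10^-5
Ka = x²/(0.0292 − x) = 2.17 × 10^-5
Assume x ≪ 0.0292: x ≈ √(2.17 × 10^-5 × 0.0292) = 7.96 × 10^-4 M
(x/C₀ = 2.7% < 5%, so the approximation holds.)
pH = −log[H+] = −log(7.96 × 10^-4) = 3.10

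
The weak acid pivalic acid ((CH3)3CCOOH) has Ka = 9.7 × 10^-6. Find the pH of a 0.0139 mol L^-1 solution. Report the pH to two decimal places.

pH = 3.44

(CH3)3CCOOH ⇌ (CH3)3CCOO- + H+
From the ICE table, Ka = [H+]²/(0.0139 − [H+]) = 9.7 × 10^-6.
Since Ka ≪ C₀, [H+] ≈ √(Ka·C₀) = 3.67 × 10^-4 M.
Check: 2.6% ionized — well under 5%, approximation valid.
pH = −log[H+] = −log(3.67 × 10^-4) = 3.44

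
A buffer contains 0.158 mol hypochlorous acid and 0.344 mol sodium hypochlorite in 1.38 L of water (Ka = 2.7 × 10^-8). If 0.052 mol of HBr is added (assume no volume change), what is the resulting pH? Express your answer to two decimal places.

pH = 7.71

After neutralization: n(HOCl) = 0.21 mol, n(OCl-) = 0.292 mol.
pKa = −log(2.7 × 10^-8) = 7.569
pH = pKa + log(n_OCl-/n_HOCl) = 7.569 + log(0.292/0.21) = 7.569 + (+0.143)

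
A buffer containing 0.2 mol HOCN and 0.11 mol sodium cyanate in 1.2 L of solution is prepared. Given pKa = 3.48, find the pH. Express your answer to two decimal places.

pH = pKa + log([A⁻]/[HA]) = 3.48 + log(0.11/0.2)
pH = 3.48 + (-0.260) = 3.22

pH = 3.22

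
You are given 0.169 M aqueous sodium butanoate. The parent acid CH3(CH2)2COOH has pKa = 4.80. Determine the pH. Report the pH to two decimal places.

CH3(CH2)2COO- is the conjugate base of the weak acid CH3(CH2)2COOH.
Ka = 10^(−4.80) = 1.58 × 10^-5
Kb = Kw/Ka = 1.0×10^-14 / 1.58 × 10^-5 = 6.33 × 10^-10
Let x = [OH-] at equilibrium. Kb = x²/(0.169 − x).
Assume x ≪ 0.169: x ≈ √(6.33 × 10^-10 × 0.169) = 1.03 × 10^-5 M
Check: 0.0061% ionized — well under 5%, approximation valid.
pOH = −log(1.03 × 10^-5) = 4.99; pH = 14.00 − 4.99 = 9.01

pH = 9.01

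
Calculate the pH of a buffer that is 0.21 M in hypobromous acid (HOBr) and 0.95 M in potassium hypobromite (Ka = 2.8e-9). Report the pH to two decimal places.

pKa = −log(2.8 × 10^-9) = 8.553
pH = pKa + log([A⁻]/[HA]) = 8.553 + log(0.95/0.21)
pH = 8.553 + (+0.656) = 9.21

pH = 9.21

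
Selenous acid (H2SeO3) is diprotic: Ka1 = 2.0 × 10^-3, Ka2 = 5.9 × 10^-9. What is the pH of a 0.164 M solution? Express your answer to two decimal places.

Ka1 ≫ Ka2, so treat the first dissociation as the only significant source of H+.
Ka1 = x²/(0.164 − x) = 2.0 × 10^-3
Solving the quadratic: x = (−Ka1 + √(Ka1² + 4·Ka1·C₀))/2 = 1.71 × 10^-2 M
pH = −log(1.71 × 10^-2) = 1.77

pH = 1.77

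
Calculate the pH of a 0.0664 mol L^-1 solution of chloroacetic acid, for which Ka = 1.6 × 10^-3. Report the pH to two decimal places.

ClCH2COOH ⇌ ClCH2COO- + H+
Let x = [H+] at equilibrium. Ka = x²/(0.0664 − x).
The 5% rule fails; solving x² + Ka·x − Ka·C₀ = 0 exactly:
x = (−Ka + √(Ka² + 4·Ka·C₀))/2 = 9.54 × 10^-3 M
pH = −log(9.54 × 10^-3) = 2.02

pH = 2.02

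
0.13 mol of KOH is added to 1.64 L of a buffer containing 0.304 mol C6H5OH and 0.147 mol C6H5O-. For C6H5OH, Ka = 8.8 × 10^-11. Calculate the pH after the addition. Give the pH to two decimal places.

OH- converts C6H5OH to C6H5O-: C6H5OH → 0.174 mol, C6H5O- → 0.277 mol.
pKa = −log(8.8 × 10^-11) = 10.056
pH = pKa + log(n_C6H5O-/n_C6H5OH) = 10.056 + log(0.277/0.174) = 10.056 + (+0.202)

pH = 10.26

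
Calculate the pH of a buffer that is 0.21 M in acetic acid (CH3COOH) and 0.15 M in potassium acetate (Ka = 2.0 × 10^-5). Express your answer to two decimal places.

pH = 4.55

pKa = −log(2.0 × 10^-5) = 4.699
Henderson–Hasselbalch: pH = pKa + log([CH3COO-]/[CH3COOH]) = 4.699 + log(0.15/0.21)
pH = 4.699 + (-0.146) = 4.55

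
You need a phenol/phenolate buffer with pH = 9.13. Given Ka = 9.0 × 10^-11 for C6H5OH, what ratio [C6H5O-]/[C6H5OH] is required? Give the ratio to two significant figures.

pKa = -log(9.0 × 10^-11) = 10.046
pH = pKa + log(r) ⇒ log(r) = 9.13 − 10.046 = -0.916
r = [C6H5O-]/[C6H5OH] = 10^(-0.916) = 0.121

ratio = 0.12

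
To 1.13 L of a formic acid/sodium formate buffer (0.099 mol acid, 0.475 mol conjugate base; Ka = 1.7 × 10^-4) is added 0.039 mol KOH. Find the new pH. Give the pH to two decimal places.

OH- converts HCOOH to HCOO-: HCOOH → 0.06 mol, HCOO- → 0.514 mol.
pKa = −log(1.7 × 10^-4) = 3.770
pH = pKa + log(n_HCOO-/n_HCOOH) = 3.770 + log(0.514/0.06) = 3.770 + (+0.933)

pH = 4.70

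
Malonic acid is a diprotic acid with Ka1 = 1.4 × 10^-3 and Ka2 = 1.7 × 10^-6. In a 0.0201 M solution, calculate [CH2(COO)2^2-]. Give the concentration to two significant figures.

First ionization gives [H+] ≈ [CH2(COOH)COO-] = 4.65 × 10^-3 M.
Second step: Ka2 = [H+][CH2(COO)2^2-]/[CH2(COOH)COO-] ≈ [CH2(COO)2^2-] (since [H+] ≈ [CH2(COOH)COO-]).
So [CH2(COO)2^2-] ≈ Ka2.

1.7 × 10^-6 M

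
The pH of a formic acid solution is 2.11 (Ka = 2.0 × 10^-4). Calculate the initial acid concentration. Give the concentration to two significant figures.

C₀ = 3.1 × 10^-1 M

[H+] = 10^(-2.11) = 7.76 × 10^-3 M = x
Ka = x²/(C₀ − x) ⇒ C₀ = x + x²/Ka
C₀ = 7.76 × 10^-3 + (7.76 × 10^-3)²/(2.0 × 10^-4) = 3.09 × 10^-1 M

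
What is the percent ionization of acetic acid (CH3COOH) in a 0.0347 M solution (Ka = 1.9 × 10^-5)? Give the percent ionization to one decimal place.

2.3%

CH3COOH ⇌ CH3COO- + H+; let x = [H+] at equilibrium.
x ≈ √(Ka·C₀) = √(1.9 × 10^-5 × 0.0347) = 8.12 × 10^-4 M
Fraction ionized = 8.12 × 10^-4 / 0.0347 = 0.0234 → 2.3%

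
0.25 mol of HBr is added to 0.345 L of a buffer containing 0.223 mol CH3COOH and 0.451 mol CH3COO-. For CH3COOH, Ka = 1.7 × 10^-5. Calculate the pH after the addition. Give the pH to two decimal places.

After neutralization: n(CH3COOH) = 0.473 mol, n(CH3COO-) = 0.201 mol.
pKa = −log(1.7 × 10^-5) = 4.770
pH = pKa + log(n_CH3COO-/n_CH3COOH) = 4.770 + log(0.201/0.473) = 4.770 + (-0.372)

pH = 4.40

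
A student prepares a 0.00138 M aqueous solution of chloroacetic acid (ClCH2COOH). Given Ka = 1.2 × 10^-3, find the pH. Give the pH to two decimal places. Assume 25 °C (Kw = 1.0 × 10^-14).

pH = 3.09

ClCH2COOH ⇌ ClCH2COO- + H+
Let x = [H+] at equilibrium. Ka = x²/(0.00138 − x).
The 5% rule fails; solving x² + Ka·x − Ka·C₀ = 0 exactly:
x = (−Ka + √(Ka² + 4·Ka·C₀))/2 = 8.20 × 10^-4 M
pH = −log[H+] = −log(8.20 × 10^-4) = 3.09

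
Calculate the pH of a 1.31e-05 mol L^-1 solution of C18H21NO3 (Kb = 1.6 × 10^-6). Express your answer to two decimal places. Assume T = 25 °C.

C18H21NO3 + H2O ⇌ C18H22NO3+ + OH-
From the ICE table, Kb = x²/(1.31e-05 − x) = 1.6 × 10^-6.
x is not negligible relative to C₀; solve x² + 1.6e-06·x − 2.1e-11 = 0.
x = [−1.6e-06 + √(1.6e-06² + 8.38e-11)]/2 = 3.85 × 10^-6 M
pOH = −log(3.85 × 10^-6) = 5.41; pH = 14.00 − 5.41 = 8.59

pH = 8.59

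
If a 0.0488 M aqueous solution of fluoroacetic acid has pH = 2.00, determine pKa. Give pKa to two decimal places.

pKa = 2.59

[H+] = 10^(-2.00) = 1.00 × 10^-2 M
At equilibrium [HA] = 0.0488 − 1.00 × 10^-2 = 3.88 × 10^-2 M
Ka = [H+][A-]/[HA] = (1.00 × 10^-2)² / 3.88 × 10^-2 = 2.58 × 10^-3
pKa = -log(2.58 × 10^-3) = 2.59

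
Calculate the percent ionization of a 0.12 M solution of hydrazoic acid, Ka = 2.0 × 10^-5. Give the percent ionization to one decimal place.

1.3%

HN3 ⇌ N3- + H+; let x = [H+] at equilibrium.
x ≈ √(Ka·C₀) = √(2.0 × 10^-5 × 0.12) = 1.55 × 10^-3 M
Fraction ionized = 1.55 × 10^-3 / 0.12 = 0.0129 → 1.3%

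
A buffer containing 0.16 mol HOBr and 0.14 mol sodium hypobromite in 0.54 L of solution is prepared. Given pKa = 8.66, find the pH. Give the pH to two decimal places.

Henderson–Hasselbalch: pH = pKa + log([OBr-]/[HOBr]) = 8.66 + log(0.14/0.16)
pH = 8.66 + (-0.058) = 8.60

pH = 8.60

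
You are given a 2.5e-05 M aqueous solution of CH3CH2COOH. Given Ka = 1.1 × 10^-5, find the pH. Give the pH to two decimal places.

CH3CH2COOH ⇌ CH3CH2COO- + H+
Ka = [H+]²/(2.5e-05 − [H+]) = 1.1 × 10^-5
Here C₀/Ka ≈ 2.27, so the small-[H+] approximation fails. Use the quadratic:
[H+] = [−1.1e-05 + √(1.1e-05² + 1.1e-09)]/2 = 1.20 × 10^-5 M
pH = −log[H+] = −log(1.20 × 10^-5) = 4.92

pH = 4.92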